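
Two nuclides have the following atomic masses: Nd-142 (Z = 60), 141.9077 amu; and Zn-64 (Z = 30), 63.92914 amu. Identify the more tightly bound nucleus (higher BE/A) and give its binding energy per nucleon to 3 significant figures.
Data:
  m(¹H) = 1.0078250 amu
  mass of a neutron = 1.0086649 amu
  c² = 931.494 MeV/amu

Zn-64; 8.74 MeV/nucleon

Nd-142: Σm = 60(1.0078250) + 82(1.0086649) = 143.1800218 amu; Δm = 1.2723218 amu; E_B = 1185.2 MeV; E_B/A = 8.346 MeV
Zn-64: Σm = 30(1.0078250) + 34(1.0086649) = 64.5293566 amu; Δm = 0.6002166 amu; E_B = 559.10 MeV; E_B/A = 8.736 MeV
Zn-64 has the higher binding energy per nucleon, so it is the more tightly bound nucleus.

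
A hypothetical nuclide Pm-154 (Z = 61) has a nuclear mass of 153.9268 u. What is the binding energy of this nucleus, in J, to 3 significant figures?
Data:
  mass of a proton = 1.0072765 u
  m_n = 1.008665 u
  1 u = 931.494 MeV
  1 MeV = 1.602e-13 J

1.97e-10 J

The nucleus contains 61 protons and 154 − 61 = 93 neutrons.
Σm = 61·m_p + 93·m_n = 61.4438665 + 93.805845 = 155.2497115 u
The mass defect is 155.2497115 − 153.9268 = 1.3229115 u.
Converting to energy: 1.3229115 u × 931.494 MeV/u = 1232.28 MeV
In joules: 1232.28 MeV × 1.602e-13 J/MeV = 1.9741e-10 J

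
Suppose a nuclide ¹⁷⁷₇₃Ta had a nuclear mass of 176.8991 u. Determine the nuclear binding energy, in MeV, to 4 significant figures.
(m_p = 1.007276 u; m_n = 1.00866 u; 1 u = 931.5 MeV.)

1428 MeV

With 73 protons and 104 neutrons (A = 177):
Total constituent mass: 73 × 1.007276 + 104 × 1.00866 = 178.431788 u
Δm = 178.431788 − 176.8991 = 1.532688 u
Converting to energy: 1.532688 u × 931.5 MeV/u = 1427.70 MeV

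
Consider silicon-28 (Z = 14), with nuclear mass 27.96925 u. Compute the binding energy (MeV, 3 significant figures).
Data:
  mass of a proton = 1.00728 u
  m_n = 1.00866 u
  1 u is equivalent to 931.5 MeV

237 MeV

The nucleus contains 14 protons and 28 − 14 = 14 neutrons.
Σm = 14·m_p + 14·m_n = 14.10192 + 14.12124 = 28.22316 u
The mass defect is 28.22316 − 27.96925 = 0.25391 u.
E_B = 0.25391 × 931.5 = 236.517 MeV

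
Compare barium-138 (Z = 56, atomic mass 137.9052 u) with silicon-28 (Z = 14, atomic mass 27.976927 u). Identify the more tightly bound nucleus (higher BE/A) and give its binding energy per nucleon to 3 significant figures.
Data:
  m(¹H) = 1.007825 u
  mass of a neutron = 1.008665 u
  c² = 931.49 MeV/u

silicon-28; 8.45 MeV/nucleon

barium-138: Σm = 56(1.007825) + 82(1.008665) = 139.148730 u; Δm = 1.243530 u; E_B = 1158.34 MeV; E_B/A = 8.394 MeV
silicon-28: Σm = 14(1.007825) + 14(1.008665) = 28.230860 u; Δm = 0.253933 u; E_B = 236.54 MeV; E_B/A = 8.448 MeV
silicon-28 has the higher binding energy per nucleon, so it is the more tightly bound nucleus.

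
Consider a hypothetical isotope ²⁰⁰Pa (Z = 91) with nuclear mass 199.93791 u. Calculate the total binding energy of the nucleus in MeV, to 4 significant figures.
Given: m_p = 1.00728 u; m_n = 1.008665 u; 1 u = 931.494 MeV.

Z = 91, so N = A − Z = 200 − 91 = 109.
Σm = 91·m_p + 109·m_n = 91.66248 + 109.944485 = 201.606965 u
Mass defect Δm = 201.606965 − 199.93791 = 1.669055 u
Converting to energy: 1.669055 u × 931.494 MeV/u = 1554.71 MeV

1555 MeV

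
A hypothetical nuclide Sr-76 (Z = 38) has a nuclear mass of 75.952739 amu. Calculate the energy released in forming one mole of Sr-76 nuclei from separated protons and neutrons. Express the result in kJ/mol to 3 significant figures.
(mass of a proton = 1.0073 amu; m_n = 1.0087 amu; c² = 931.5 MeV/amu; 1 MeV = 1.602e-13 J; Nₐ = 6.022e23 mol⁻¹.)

Total constituent mass: 38 × 1.0073 + 38 × 1.0087 = 76.6080 amu
Δm = 76.6080 − 75.952739 = 0.655261 amu
Binding energy = Δm·c² = 0.655261 × 931.5 MeV/amu = 610.376 MeV
Per nucleus in joules: 610.376 MeV × 1.602e-13 J/MeV = 9.7782e-11 J
Per mole: 9.7782e-11 J × 6.022e23 mol⁻¹ = 5.8884e+13 J/mol

5.89e+10 kJ/mol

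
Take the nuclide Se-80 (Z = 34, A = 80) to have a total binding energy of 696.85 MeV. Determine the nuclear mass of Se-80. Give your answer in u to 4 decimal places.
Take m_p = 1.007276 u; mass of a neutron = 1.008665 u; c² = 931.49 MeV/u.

79.8979 u

Mass defect = 696.85 MeV / (931.49 MeV/u) = 0.748103 u
Constituent mass = 34(1.007276) + 46(1.008665) = 80.645974 u
Nuclear mass = 80.645974 − 0.748103 = 79.897871 u ≈ 79.8979 u (to 4 decimal places)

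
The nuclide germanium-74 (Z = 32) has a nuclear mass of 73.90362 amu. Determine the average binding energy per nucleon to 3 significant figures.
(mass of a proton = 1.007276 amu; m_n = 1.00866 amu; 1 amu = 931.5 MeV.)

8.72 MeV/nucleon

Mass of separated nucleons = 32(1.007276) + 42(1.00866) = 32.232832 + 42.36372 = 74.596552 amu
Δm = 74.596552 − 73.90362 = 0.692932 amu
E_B = 0.692932 × 931.5 = 645.466 MeV
BE/A = 645.466 MeV / 74 = 8.723 MeV/nucleon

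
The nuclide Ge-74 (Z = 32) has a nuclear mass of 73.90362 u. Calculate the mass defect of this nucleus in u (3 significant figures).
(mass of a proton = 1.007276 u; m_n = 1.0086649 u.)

0.693 u

Z = 32, so N = A − Z = 74 − 32 = 42.
Mass of separated nucleons = 32(1.007276) + 42(1.0086649) = 32.232832 + 42.3639258 = 74.5967578 u
Δm = 74.5967578 − 73.90362 = 0.6931378 u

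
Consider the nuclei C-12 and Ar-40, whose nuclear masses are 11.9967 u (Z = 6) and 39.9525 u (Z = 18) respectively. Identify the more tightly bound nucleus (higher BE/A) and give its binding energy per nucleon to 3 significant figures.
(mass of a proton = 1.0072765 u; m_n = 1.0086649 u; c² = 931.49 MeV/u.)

Ar-40; 8.60 MeV/nucleon

C-12: Σm = 6(1.0072765) + 6(1.0086649) = 12.0956484 u; Δm = 0.0989484 u; E_B = 92.169 MeV; E_B/A = 7.681 MeV
Ar-40: Σm = 18(1.0072765) + 22(1.0086649) = 40.3216048 u; Δm = 0.3691048 u; E_B = 343.817 MeV; E_B/A = 8.595 MeV
Ar-40 has the higher binding energy per nucleon, so it is the more tightly bound nucleus.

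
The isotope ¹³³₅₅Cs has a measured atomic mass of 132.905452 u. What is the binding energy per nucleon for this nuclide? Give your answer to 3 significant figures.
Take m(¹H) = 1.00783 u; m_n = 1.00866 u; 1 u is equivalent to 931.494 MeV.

8.41 MeV/nucleon

Mass of separated nucleons = 55(1.00783) + 78(1.00866) = 55.43065 + 78.67548 = 134.10613 u
The mass defect is 134.10613 − 132.905452 = 1.200678 u.
Converting to energy: 1.200678 u × 931.494 MeV/u = 1118.42 MeV
BE/A = 1118.42 MeV / 133 = 8.409 MeV/nucleon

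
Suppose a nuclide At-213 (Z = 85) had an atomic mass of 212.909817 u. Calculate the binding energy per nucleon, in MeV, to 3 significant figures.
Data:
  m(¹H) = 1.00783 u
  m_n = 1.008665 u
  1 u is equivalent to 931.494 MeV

8.16 MeV/nucleon

Mass of separated nucleons = 85(1.00783) + 128(1.008665) = 85.66555 + 129.109120 = 214.774670 u
Δm = 214.774670 − 212.909817 = 1.864853 u
E_B = 1.864853 × 931.494 = 1737.10 MeV
Per nucleon: 1737.10 / 213 = 8.155 MeV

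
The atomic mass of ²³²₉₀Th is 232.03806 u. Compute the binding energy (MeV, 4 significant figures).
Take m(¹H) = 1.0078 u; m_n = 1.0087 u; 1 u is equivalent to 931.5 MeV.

Z = 90, so N = A − Z = 232 − 90 = 142.
Σm = 90·m(¹H) + 142·m_n = 90.7020 + 143.2354 = 233.9374 u
Δm = 233.9374 − 232.03806 = 1.89934 u
Converting to energy: 1.89934 u × 931.5 MeV/u = 1769.24 MeV

1769 MeV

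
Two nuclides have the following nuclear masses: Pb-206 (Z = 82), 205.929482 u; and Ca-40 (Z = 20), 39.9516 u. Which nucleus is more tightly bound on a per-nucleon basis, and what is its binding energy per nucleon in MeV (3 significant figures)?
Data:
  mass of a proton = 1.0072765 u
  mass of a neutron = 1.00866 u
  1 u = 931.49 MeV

Pb-206: Σm = 82(1.0072765) + 124(1.00866) = 207.6705130 u; Δm = 1.7410310 u; E_B = 1621.8 MeV; E_B/A = 7.873 MeV
Ca-40: Σm = 20(1.0072765) + 20(1.00866) = 40.3187300 u; Δm = 0.3671300 u; E_B = 341.978 MeV; E_B/A = 8.549 MeV
Ca-40 has the higher binding energy per nucleon, so it is the more tightly bound nucleus.

Ca-40; 8.55 MeV/nucleon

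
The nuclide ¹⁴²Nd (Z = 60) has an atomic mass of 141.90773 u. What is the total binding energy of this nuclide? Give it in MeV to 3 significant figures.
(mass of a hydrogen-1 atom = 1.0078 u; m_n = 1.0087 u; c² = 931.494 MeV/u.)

With 60 protons and 82 neutrons (A = 142):
Total constituent mass: 60 × 1.0078 + 82 × 1.0087 = 143.1814 u
Mass defect Δm = 143.1814 − 141.90773 = 1.27367 u
E_B = 1.27367 × 931.494 = 1186.42 MeV

1190 MeV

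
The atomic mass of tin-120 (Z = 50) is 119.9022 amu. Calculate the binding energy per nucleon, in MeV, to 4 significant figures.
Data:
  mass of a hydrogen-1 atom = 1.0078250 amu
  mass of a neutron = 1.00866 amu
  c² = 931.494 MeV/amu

8.502 MeV/nucleon

Z = 50, so N = A − Z = 120 − 50 = 70.
Σm = 50·m(¹H) + 70·m_n = 50.3912500 + 70.60620 = 120.9974500 amu
Δm = 120.9974500 − 119.9022 = 1.0952500 amu
Binding energy = Δm·c² = 1.0952500 × 931.494 MeV/amu = 1020.22 MeV
Per nucleon: 1020.22 / 120 = 8.502 MeV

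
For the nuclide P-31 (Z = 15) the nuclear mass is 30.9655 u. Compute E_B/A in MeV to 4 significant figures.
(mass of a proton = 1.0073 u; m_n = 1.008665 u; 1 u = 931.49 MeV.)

The nucleus contains 15 protons and 31 − 15 = 16 neutrons.
Mass of separated nucleons = 15(1.0073) + 16(1.008665) = 15.1095 + 16.138640 = 31.248140 u
The mass defect is 31.248140 − 30.9655 = 0.282640 u.
E_B = 0.282640 × 931.49 = 263.276 MeV
Per nucleon: 263.276 / 31 = 8.493 MeV

8.493 MeV/nucleon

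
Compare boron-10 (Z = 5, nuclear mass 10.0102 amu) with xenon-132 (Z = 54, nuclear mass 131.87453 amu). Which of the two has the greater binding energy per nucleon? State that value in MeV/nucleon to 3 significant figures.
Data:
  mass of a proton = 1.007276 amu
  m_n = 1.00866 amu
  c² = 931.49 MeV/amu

boron-10: Σm = 5(1.007276) + 5(1.00866) = 10.079680 amu; Δm = 0.069480 amu; E_B = 64.720 MeV; E_B/A = 6.472 MeV
xenon-132: Σm = 54(1.007276) + 78(1.00866) = 133.068384 amu; Δm = 1.193854 amu; E_B = 1112.06 MeV; E_B/A = 8.4247 MeV
xenon-132 has the higher binding energy per nucleon, so it is the more tightly bound nucleus.

xenon-132; 8.42 MeV/nucleon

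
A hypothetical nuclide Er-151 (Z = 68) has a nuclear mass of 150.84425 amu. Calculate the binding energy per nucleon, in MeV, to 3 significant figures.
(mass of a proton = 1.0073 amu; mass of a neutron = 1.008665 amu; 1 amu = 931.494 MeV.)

8.46 MeV/nucleon

Z = 68, so N = A − Z = 151 − 68 = 83.
Total constituent mass: 68 × 1.0073 + 83 × 1.008665 = 152.215595 amu
The mass defect is 152.215595 − 150.84425 = 1.371345 amu.
E_B = 1.371345 × 931.494 = 1277.40 MeV
Per nucleon: 1277.40 / 151 = 8.460 MeV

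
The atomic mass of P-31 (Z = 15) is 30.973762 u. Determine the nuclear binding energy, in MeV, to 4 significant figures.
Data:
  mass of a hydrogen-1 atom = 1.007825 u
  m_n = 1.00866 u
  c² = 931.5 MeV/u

262.8 MeV

With 15 protons and 16 neutrons (A = 31):
Total constituent mass: 15 × 1.007825 + 16 × 1.00866 = 31.255935 u
Δm = 31.255935 − 30.973762 = 0.282173 u
Binding energy = Δm·c² = 0.282173 × 931.5 MeV/u = 262.844 MeV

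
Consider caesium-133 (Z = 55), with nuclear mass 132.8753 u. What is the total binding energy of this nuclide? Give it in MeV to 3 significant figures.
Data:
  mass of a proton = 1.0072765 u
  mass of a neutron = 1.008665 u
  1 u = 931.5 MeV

1120 MeV

Z = 55, so N = A − Z = 133 − 55 = 78.
Σm = 55·m_p + 78·m_n = 55.4002075 + 78.675870 = 134.0760775 u
Δm = 134.0760775 − 132.8753 = 1.2007775 u
Converting to energy: 1.2007775 u × 931.5 MeV/u = 1118.52 MeV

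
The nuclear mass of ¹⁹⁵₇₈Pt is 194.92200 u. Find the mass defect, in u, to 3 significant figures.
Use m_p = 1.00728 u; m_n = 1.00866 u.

Total constituent mass: 78 × 1.00728 + 117 × 1.00866 = 196.58106 u
Δm = 196.58106 − 194.92200 = 1.65906 u

1.66 u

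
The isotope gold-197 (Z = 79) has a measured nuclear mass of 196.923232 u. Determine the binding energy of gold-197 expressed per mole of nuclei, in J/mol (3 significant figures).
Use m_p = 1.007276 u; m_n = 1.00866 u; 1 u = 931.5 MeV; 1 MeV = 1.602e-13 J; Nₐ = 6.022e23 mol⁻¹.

1.50e+14 J/mol

Σm = 79·m_p + 118·m_n = 79.574804 + 119.02188 = 198.596684 u
Δm = 198.596684 − 196.923232 = 1.673452 u
E_B = 1.673452 × 931.5 = 1558.82 MeV
Per nucleus in joules: 1558.82 MeV × 1.602e-13 J/MeV = 2.4972e-10 J
Per mole: 2.4972e-10 J × 6.022e23 mol⁻¹ = 1.5038e+14 J/mol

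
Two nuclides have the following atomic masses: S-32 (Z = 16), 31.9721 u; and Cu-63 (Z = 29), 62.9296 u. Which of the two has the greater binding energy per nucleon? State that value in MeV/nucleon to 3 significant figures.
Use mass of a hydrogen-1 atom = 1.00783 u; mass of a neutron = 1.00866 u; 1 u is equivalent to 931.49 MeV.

Cu-63; 8.75 MeV/nucleon

S-32: Σm = 16(1.00783) + 16(1.00866) = 32.26384 u; Δm = 0.29174 u; E_B = 271.75 MeV; E_B/A = 8.492 MeV
Cu-63: Σm = 29(1.00783) + 34(1.00866) = 63.52151 u; Δm = 0.59191 u; E_B = 551.36 MeV; E_B/A = 8.752 MeV
Cu-63 has the higher binding energy per nucleon, so it is the more tightly bound nucleus.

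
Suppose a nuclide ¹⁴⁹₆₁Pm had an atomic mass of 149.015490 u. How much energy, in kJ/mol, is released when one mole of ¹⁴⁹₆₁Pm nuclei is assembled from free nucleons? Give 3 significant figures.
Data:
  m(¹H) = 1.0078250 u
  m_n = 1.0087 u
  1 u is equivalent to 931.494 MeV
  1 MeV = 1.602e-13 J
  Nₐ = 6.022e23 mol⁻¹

1.10e+11 kJ/mol

Z = 61, so N = A − Z = 149 − 61 = 88.
Mass of separated nucleons = 61(1.0078250) + 88(1.0087) = 61.4773250 + 88.7656 = 150.2429250 u
The mass defect is 150.2429250 − 149.015490 = 1.2274350 u.
Converting to energy: 1.2274350 u × 931.494 MeV/u = 1143.35 MeV
Per nucleus in joules: 1143.35 MeV × 1.602e-13 J/MeV = 1.8316e-10 J
Per mole: 1.8316e-10 J × 6.022e23 mol⁻¹ = 1.1030e+14 J/mol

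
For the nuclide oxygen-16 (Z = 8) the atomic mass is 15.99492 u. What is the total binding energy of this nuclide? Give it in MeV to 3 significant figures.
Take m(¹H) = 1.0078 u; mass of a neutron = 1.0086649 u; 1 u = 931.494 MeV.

127 MeV

The nucleus contains 8 protons and 16 − 8 = 8 neutrons.
Mass of separated nucleons = 8(1.0078) + 8(1.0086649) = 8.0624 + 8.0693192 = 16.1317192 u
Δm = 16.1317192 − 15.99492 = 0.1367992 u
E_B = 0.1367992 × 931.494 = 127.428 MeV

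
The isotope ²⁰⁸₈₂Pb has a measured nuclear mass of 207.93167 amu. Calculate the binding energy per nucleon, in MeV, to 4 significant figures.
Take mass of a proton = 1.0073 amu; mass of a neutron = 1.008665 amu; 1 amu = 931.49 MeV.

Z = 82, so N = A − Z = 208 − 82 = 126.
Mass of separated nucleons = 82(1.0073) + 126(1.008665) = 82.5986 + 127.091790 = 209.690390 amu
Δm = 209.690390 − 207.93167 = 1.758720 amu
E_B = 1.758720 × 931.49 = 1638.23 MeV
Dividing by A = 208 gives 7.876 MeV per nucleon.

7.876 MeV/nucleon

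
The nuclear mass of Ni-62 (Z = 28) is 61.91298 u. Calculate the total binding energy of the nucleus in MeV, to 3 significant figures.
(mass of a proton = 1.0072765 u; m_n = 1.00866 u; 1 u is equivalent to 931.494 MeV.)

With 28 protons and 34 neutrons (A = 62):
Mass of separated nucleons = 28(1.0072765) + 34(1.00866) = 28.2037420 + 34.29444 = 62.4981820 u
Δm = 62.4981820 − 61.91298 = 0.5852020 u
Converting to energy: 0.5852020 u × 931.494 MeV/u = 545.112 MeV

545 MeV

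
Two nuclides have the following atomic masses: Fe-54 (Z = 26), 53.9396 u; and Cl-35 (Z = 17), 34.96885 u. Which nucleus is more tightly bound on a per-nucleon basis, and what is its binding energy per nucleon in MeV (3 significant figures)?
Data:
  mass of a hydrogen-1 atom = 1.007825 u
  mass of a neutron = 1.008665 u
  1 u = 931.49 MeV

Fe-54: Σm = 26(1.007825) + 28(1.008665) = 54.446070 u; Δm = 0.506470 u; E_B = 471.772 MeV; E_B/A = 8.737 MeV
Cl-35: Σm = 17(1.007825) + 18(1.008665) = 35.288995 u; Δm = 0.320145 u; E_B = 298.21 MeV; E_B/A = 8.520 MeV
Fe-54 has the higher binding energy per nucleon, so it is the more tightly bound nucleus.

Fe-54; 8.74 MeV/nucleon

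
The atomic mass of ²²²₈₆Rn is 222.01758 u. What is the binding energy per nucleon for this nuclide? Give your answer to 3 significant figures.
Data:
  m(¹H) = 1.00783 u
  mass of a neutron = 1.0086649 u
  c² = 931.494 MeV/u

7.70 MeV/nucleon

Mass of separated nucleons = 86(1.00783) + 136(1.0086649) = 86.67338 + 137.1784264 = 223.8518064 u
Mass defect Δm = 223.8518064 − 222.01758 = 1.8342264 u
E_B = 1.8342264 × 931.494 = 1708.57 MeV
Per nucleon: 1708.57 / 222 = 7.696 MeV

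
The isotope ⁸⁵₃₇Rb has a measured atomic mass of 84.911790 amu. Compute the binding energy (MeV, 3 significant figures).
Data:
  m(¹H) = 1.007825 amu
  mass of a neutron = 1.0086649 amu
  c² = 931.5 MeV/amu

Mass of separated nucleons = 37(1.007825) + 48(1.0086649) = 37.289525 + 48.4159152 = 85.7054402 amu
The mass defect is 85.7054402 − 84.911790 = 0.7936502 amu.
Converting to energy: 0.7936502 amu × 931.5 MeV/amu = 739.285 MeV

739 MeV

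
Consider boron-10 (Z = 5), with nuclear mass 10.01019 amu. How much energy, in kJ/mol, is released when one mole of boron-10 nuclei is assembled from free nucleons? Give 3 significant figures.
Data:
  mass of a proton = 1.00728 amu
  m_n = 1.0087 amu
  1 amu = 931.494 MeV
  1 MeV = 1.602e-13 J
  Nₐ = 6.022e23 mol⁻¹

6.26e+09 kJ/mol

Total constituent mass: 5 × 1.00728 + 5 × 1.0087 = 10.07990 amu
Mass defect Δm = 10.07990 − 10.01019 = 0.06971 amu
E_B = 0.06971 × 931.494 = 64.9344 MeV
Per nucleus in joules: 64.9344 MeV × 1.602e-13 J/MeV = 1.0402e-11 J
Per mole: 1.0402e-11 J × 6.022e23 mol⁻¹ = 6.2641e+12 J/mol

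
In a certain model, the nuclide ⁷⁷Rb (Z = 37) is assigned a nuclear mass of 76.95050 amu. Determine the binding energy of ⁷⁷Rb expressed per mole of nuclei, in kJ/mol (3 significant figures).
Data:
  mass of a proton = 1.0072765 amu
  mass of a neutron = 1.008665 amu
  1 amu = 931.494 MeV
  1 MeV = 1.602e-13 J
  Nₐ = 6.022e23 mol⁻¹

Z = 37, so N = A − Z = 77 − 37 = 40.
Total constituent mass: 37 × 1.0072765 + 40 × 1.008665 = 77.6158305 amu
Mass defect Δm = 77.6158305 − 76.95050 = 0.6653305 amu
Binding energy = Δm·c² = 0.6653305 × 931.494 MeV/amu = 619.751 MeV
Per nucleus in joules: 619.751 MeV × 1.602e-13 J/MeV = 9.9284e-11 J
Per mole: 9.9284e-11 J × 6.022e23 mol⁻¹ = 5.9789e+13 J/mol

5.98e+10 kJ/mol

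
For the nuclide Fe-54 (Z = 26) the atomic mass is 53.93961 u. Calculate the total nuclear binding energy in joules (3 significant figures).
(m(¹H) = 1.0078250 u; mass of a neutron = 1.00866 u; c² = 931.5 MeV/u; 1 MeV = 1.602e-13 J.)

7.56e-11 J

Mass of separated nucleons = 26(1.0078250) + 28(1.00866) = 26.2034500 + 28.24248 = 54.4459300 u
Mass defect Δm = 54.4459300 − 53.93961 = 0.5063200 u
Converting to energy: 0.5063200 u × 931.5 MeV/u = 471.637 MeV
In joules: 471.637 MeV × 1.602e-13 J/MeV = 7.5556e-11 J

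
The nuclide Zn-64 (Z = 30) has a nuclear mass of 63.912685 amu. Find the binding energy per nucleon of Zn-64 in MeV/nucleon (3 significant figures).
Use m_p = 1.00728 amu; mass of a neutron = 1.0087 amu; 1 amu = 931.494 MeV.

8.75 MeV/nucleon

Z = 30, so N = A − Z = 64 − 30 = 34.
Mass of separated nucleons = 30(1.00728) + 34(1.0087) = 30.21840 + 34.2958 = 64.51420 amu
Mass defect Δm = 64.51420 − 63.912685 = 0.601515 amu
Binding energy = Δm·c² = 0.601515 × 931.494 MeV/amu = 560.308 MeV
Per nucleon: 560.308 / 64 = 8.7548 MeV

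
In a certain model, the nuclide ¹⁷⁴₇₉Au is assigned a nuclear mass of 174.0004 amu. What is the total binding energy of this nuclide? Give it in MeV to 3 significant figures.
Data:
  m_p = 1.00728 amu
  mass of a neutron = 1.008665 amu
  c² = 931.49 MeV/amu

The nucleus contains 79 protons and 174 − 79 = 95 neutrons.
Total constituent mass: 79 × 1.00728 + 95 × 1.008665 = 175.398295 amu
The mass defect is 175.398295 − 174.0004 = 1.397895 amu.
Binding energy = Δm·c² = 1.397895 × 931.49 MeV/amu = 1302.13 MeV

1300 MeV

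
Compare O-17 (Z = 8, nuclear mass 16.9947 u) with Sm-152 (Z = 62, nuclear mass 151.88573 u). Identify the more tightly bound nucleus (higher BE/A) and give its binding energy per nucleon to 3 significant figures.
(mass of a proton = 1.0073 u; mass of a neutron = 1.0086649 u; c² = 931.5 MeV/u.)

Sm-152; 8.25 MeV/nucleon

O-17: Σm = 8(1.0073) + 9(1.0086649) = 17.1363841 u; Δm = 0.1416841 u; E_B = 131.979 MeV; E_B/A = 7.763 MeV
Sm-152: Σm = 62(1.0073) + 90(1.0086649) = 153.2324410 u; Δm = 1.3467110 u; E_B = 1254.5 MeV; E_B/A = 8.253 MeV
Sm-152 has the higher binding energy per nucleon, so it is the more tightly bound nucleus.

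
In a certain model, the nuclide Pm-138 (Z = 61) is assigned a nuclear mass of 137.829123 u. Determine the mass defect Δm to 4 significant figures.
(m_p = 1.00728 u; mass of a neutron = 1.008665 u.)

Z = 61, so N = A − Z = 138 − 61 = 77.
Total constituent mass: 61 × 1.00728 + 77 × 1.008665 = 139.111285 u
Δm = 139.111285 − 137.829123 = 1.282162 u

1.282 u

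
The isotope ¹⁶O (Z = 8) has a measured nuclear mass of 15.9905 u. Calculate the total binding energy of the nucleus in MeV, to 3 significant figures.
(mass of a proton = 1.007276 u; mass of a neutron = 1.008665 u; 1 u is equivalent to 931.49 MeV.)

Σm = 8·m_p + 8·m_n = 8.058208 + 8.069320 = 16.127528 u
Δm = 16.127528 − 15.9905 = 0.137028 u
Converting to energy: 0.137028 u × 931.49 MeV/u = 127.640 MeV

128 MeV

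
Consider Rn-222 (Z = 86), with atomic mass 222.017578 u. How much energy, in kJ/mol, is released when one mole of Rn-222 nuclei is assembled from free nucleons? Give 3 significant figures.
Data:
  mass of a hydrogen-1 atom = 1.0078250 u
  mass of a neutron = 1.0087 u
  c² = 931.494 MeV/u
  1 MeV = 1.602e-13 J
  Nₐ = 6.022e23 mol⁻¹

The nucleus contains 86 protons and 222 − 86 = 136 neutrons.
Total constituent mass: 86 × 1.0078250 + 136 × 1.0087 = 223.8561500 u
Δm = 223.8561500 − 222.017578 = 1.8385720 u
E_B = 1.8385720 × 931.494 = 1712.62 MeV
Per nucleus in joules: 1712.62 MeV × 1.602e-13 J/MeV = 2.7436e-10 J
Per mole: 2.7436e-10 J × 6.022e23 mol⁻¹ = 1.6522e+14 J/mol

1.65e+11 kJ/mol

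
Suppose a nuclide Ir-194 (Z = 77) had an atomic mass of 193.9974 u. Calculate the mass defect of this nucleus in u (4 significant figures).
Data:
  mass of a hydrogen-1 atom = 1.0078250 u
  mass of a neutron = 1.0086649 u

Total constituent mass: 77 × 1.0078250 + 117 × 1.0086649 = 195.6163183 u
Mass defect Δm = 195.6163183 − 193.9974 = 1.6189183 u

1.619 u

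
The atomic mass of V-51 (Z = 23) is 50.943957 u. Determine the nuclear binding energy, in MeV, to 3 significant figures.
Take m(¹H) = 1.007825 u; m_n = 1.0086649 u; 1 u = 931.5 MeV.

446 MeV

Mass of separated nucleons = 23(1.007825) + 28(1.0086649) = 23.179975 + 28.2426172 = 51.4225922 u
The mass defect is 51.4225922 − 50.943957 = 0.4786352 u.
Converting to energy: 0.4786352 u × 931.5 MeV/u = 445.849 MeV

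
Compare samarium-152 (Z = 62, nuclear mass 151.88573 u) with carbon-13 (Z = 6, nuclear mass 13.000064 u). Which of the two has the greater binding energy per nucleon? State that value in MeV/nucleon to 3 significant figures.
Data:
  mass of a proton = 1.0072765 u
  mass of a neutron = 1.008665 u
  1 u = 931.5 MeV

samarium-152; 8.24 MeV/nucleon

samarium-152: Σm = 62(1.0072765) + 90(1.008665) = 153.2309930 u; Δm = 1.3452630 u; E_B = 1253.1 MeV; E_B/A = 8.244 MeV
carbon-13: Σm = 6(1.0072765) + 7(1.008665) = 13.1043140 u; Δm = 0.1042500 u; E_B = 97.109 MeV; E_B/A = 7.470 MeV
samarium-152 has the higher binding energy per nucleon, so it is the more tightly bound nucleus.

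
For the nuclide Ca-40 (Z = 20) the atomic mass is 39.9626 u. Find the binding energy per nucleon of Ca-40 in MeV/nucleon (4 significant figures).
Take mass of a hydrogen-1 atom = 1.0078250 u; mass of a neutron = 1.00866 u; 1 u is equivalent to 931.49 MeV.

8.549 MeV/nucleon

Z = 20, so N = A − Z = 40 − 20 = 20.
Mass of separated nucleons = 20(1.0078250) + 20(1.00866) = 20.1565000 + 20.17320 = 40.3297000 u
Mass defect Δm = 40.3297000 − 39.9626 = 0.3671000 u
Binding energy = Δm·c² = 0.3671000 × 931.49 MeV/u = 341.950 MeV
BE/A = 341.950 MeV / 40 = 8.549 MeV/nucleon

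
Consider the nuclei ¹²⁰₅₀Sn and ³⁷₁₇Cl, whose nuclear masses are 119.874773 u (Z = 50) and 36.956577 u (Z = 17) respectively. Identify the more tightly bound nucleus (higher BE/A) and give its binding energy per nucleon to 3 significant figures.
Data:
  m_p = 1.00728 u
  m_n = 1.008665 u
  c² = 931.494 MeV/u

¹²⁰₅₀Sn: Σm = 50(1.00728) + 70(1.008665) = 120.970550 u; Δm = 1.095777 u; E_B = 1020.7 MeV; E_B/A = 8.506 MeV
³⁷₁₇Cl: Σm = 17(1.00728) + 20(1.008665) = 37.297060 u; Δm = 0.340483 u; E_B = 317.16 MeV; E_B/A = 8.572 MeV
³⁷₁₇Cl has the higher binding energy per nucleon, so it is the more tightly bound nucleus.

³⁷₁₇Cl; 8.57 MeV/nucleon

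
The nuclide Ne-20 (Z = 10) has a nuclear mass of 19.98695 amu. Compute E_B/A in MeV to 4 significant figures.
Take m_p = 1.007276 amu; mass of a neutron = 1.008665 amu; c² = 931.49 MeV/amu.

Total constituent mass: 10 × 1.007276 + 10 × 1.008665 = 20.159410 amu
Δm = 20.159410 − 19.98695 = 0.172460 amu
Binding energy = Δm·c² = 0.172460 × 931.49 MeV/amu = 160.645 MeV
Dividing by A = 20 gives 8.032 MeV per nucleon.

8.032 MeV/nucleon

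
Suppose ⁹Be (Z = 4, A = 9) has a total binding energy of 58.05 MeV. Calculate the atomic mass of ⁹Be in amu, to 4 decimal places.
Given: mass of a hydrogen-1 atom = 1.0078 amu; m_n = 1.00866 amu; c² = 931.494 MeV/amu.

9.0122 amu

Mass defect = 58.05 MeV / (931.494 MeV/amu) = 0.062319 amu
Constituent mass = 4(1.0078) + 5(1.00866) = 9.07450 amu
Atomic mass = 9.07450 − 0.062319 = 9.012181 amu ≈ 9.0122 amu (to 4 decimal places)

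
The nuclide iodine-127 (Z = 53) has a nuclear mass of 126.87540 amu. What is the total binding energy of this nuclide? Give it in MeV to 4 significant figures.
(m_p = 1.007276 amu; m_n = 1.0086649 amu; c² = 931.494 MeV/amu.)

1073 MeV

Z = 53, so N = A − Z = 127 − 53 = 74.
Mass of separated nucleons = 53(1.007276) + 74(1.0086649) = 53.385628 + 74.6412026 = 128.0268306 amu
The mass defect is 128.0268306 − 126.87540 = 1.1514306 amu.
Converting to energy: 1.1514306 amu × 931.494 MeV/amu = 1072.55 MeV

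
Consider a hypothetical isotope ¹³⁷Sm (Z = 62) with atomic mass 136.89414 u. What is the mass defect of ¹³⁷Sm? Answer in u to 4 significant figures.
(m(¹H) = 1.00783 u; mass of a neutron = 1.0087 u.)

The nucleus contains 62 protons and 137 − 62 = 75 neutrons.
Mass of separated nucleons = 62(1.00783) + 75(1.0087) = 62.48546 + 75.6525 = 138.13796 u
The mass defect is 138.13796 − 136.89414 = 1.24382 u.

1.244 u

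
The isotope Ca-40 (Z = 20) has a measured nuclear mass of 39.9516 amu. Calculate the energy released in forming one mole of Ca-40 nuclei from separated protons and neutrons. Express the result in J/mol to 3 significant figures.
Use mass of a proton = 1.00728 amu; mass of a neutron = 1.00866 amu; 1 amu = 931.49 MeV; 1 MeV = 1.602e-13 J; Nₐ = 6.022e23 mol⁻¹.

3.30e+13 J/mol

The nucleus contains 20 protons and 40 − 20 = 20 neutrons.
Σm = 20·m_p + 20·m_n = 20.14560 + 20.17320 = 40.31880 amu
Δm = 40.31880 − 39.9516 = 0.36720 amu
Binding energy = Δm·c² = 0.36720 × 931.49 MeV/amu = 342.043 MeV
Per nucleus in joules: 342.043 MeV × 1.602e-13 J/MeV = 5.4795e-11 J
Per mole: 5.4795e-11 J × 6.022e23 mol⁻¹ = 3.2998e+13 J/mol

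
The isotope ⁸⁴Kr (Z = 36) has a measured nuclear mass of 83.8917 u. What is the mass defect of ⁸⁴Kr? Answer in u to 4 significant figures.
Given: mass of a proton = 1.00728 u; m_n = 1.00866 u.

Z = 36, so N = A − Z = 84 − 36 = 48.
Total constituent mass: 36 × 1.00728 + 48 × 1.00866 = 84.67776 u
The mass defect is 84.67776 − 83.8917 = 0.78606 u.

0.7861 u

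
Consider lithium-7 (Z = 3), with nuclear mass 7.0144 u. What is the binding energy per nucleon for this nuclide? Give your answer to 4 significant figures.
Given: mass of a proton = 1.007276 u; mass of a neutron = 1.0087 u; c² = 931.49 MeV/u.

5.619 MeV/nucleon

The nucleus contains 3 protons and 7 − 3 = 4 neutrons.
Mass of separated nucleons = 3(1.007276) + 4(1.0087) = 3.021828 + 4.0348 = 7.056628 u
Mass defect Δm = 7.056628 − 7.0144 = 0.042228 u
Converting to energy: 0.042228 u × 931.49 MeV/u = 39.3350 MeV
Per nucleon: 39.3350 / 7 = 5.619 MeV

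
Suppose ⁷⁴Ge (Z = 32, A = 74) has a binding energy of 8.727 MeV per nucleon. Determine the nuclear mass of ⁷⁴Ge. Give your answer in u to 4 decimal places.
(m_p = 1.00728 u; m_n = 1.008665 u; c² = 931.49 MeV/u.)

73.9036 u

Total binding energy = 74 × 8.727 = 645.798 MeV
Mass defect = 645.798 MeV / (931.49 MeV/u) = 0.693296 u
Constituent mass = 32(1.00728) + 42(1.008665) = 74.596890 u
Nuclear mass = 74.596890 − 0.693296 = 73.903594 u ≈ 73.9036 u (to 4 decimal places)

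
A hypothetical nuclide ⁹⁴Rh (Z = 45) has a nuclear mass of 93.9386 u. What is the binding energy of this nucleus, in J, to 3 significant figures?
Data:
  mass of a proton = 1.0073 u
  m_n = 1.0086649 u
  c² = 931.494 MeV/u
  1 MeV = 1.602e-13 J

The nucleus contains 45 protons and 94 − 45 = 49 neutrons.
Σm = 45·m_p + 49·m_n = 45.3285 + 49.4245801 = 94.7530801 u
The mass defect is 94.7530801 − 93.9386 = 0.8144801 u.
Converting to energy: 0.8144801 u × 931.494 MeV/u = 758.683 MeV
In joules: 758.683 MeV × 1.602e-13 J/MeV = 1.2154e-10 J

1.22e-10 J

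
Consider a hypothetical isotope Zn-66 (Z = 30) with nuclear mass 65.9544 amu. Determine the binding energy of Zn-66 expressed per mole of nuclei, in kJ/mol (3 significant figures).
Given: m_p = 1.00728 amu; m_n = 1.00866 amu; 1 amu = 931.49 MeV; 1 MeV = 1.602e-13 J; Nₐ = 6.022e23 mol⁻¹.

With 30 protons and 36 neutrons (A = 66):
Total constituent mass: 30 × 1.00728 + 36 × 1.00866 = 66.53016 amu
Mass defect Δm = 66.53016 − 65.9544 = 0.57576 amu
Binding energy = Δm·c² = 0.57576 × 931.49 MeV/amu = 536.315 MeV
Per nucleus in joules: 536.315 MeV × 1.602e-13 J/MeV = 8.5918e-11 J
Per mole: 8.5918e-11 J × 6.022e23 mol⁻¹ = 5.1740e+13 J/mol

5.17e+10 kJ/mol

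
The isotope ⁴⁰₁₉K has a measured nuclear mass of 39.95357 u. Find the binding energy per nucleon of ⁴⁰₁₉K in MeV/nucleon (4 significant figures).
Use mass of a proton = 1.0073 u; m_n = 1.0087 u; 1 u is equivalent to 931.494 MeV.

8.566 MeV/nucleon

Σm = 19·m_p + 21·m_n = 19.1387 + 21.1827 = 40.3214 u
The mass defect is 40.3214 − 39.95357 = 0.36783 u.
Binding energy = Δm·c² = 0.36783 × 931.494 MeV/u = 342.631 MeV
BE/A = 342.631 MeV / 40 = 8.566 MeV/nucleon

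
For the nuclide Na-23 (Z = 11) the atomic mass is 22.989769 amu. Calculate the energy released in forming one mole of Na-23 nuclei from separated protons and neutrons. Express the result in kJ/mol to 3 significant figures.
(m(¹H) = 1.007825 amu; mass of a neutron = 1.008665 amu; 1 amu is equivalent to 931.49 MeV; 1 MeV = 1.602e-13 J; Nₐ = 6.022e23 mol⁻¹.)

1.80e+10 kJ/mol

The nucleus contains 11 protons and 23 − 11 = 12 neutrons.
Σm = 11·m(¹H) + 12·m_n = 11.086075 + 12.103980 = 23.190055 amu
The mass defect is 23.190055 − 22.989769 = 0.200286 amu.
Converting to energy: 0.200286 amu × 931.49 MeV/amu = 186.564 MeV
Per nucleus in joules: 186.564 MeV × 1.602e-13 J/MeV = 2.9888e-11 J
Per mole: 2.9888e-11 J × 6.022e23 mol⁻¹ = 1.7999e+13 J/mol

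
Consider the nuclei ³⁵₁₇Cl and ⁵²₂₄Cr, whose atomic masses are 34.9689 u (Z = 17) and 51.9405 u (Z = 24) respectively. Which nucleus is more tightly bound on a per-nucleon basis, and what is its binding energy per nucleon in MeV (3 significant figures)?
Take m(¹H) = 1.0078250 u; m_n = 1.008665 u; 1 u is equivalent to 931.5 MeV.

⁵²₂₄Cr; 8.78 MeV/nucleon

³⁵₁₇Cl: Σm = 17(1.0078250) + 18(1.008665) = 35.2889950 u; Δm = 0.3200950 u; E_B = 298.17 MeV; E_B/A = 8.519 MeV
⁵²₂₄Cr: Σm = 24(1.0078250) + 28(1.008665) = 52.4304200 u; Δm = 0.4899200 u; E_B = 456.36 MeV; E_B/A = 8.776 MeV
⁵²₂₄Cr has the higher binding energy per nucleon, so it is the more tightly bound nucleus.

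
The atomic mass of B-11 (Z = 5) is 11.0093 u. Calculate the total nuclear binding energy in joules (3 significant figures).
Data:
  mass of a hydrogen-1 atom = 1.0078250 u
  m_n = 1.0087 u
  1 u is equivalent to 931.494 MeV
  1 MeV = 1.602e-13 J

1.22e-11 J

Z = 5, so N = A − Z = 11 − 5 = 6.
Σm = 5·m(¹H) + 6·m_n = 5.0391250 + 6.0522 = 11.0913250 u
Δm = 11.0913250 − 11.0093 = 0.0820250 u
Binding energy = Δm·c² = 0.0820250 × 931.494 MeV/u = 76.4058 MeV
In joules: 76.4058 MeV × 1.602e-13 J/MeV = 1.2240e-11 J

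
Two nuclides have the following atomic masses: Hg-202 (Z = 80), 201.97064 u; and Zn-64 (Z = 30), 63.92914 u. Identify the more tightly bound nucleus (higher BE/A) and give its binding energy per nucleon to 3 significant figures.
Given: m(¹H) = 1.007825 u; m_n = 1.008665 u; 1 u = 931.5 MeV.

Zn-64; 8.74 MeV/nucleon

Hg-202: Σm = 80(1.007825) + 122(1.008665) = 203.683130 u; Δm = 1.712490 u; E_B = 1595.2 MeV; E_B/A = 7.897 MeV
Zn-64: Σm = 30(1.007825) + 34(1.008665) = 64.529360 u; Δm = 0.600220 u; E_B = 559.10 MeV; E_B/A = 8.736 MeV
Zn-64 has the higher binding energy per nucleon, so it is the more tightly bound nucleus.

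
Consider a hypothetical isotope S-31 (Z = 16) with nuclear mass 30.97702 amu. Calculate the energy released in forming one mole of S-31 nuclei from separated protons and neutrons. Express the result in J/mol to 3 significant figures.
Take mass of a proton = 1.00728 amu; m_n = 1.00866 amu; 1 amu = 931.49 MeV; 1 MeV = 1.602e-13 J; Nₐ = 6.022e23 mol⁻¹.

2.42e+13 J/mol

Mass of separated nucleons = 16(1.00728) + 15(1.00866) = 16.11648 + 15.12990 = 31.24638 amu
Δm = 31.24638 − 30.97702 = 0.26936 amu
Converting to energy: 0.26936 amu × 931.49 MeV/amu = 250.906 MeV
Per nucleus in joules: 250.906 MeV × 1.602e-13 J/MeV = 4.0195e-11 J
Per mole: 4.0195e-11 J × 6.022e23 mol⁻¹ = 2.4205e+13 J/mol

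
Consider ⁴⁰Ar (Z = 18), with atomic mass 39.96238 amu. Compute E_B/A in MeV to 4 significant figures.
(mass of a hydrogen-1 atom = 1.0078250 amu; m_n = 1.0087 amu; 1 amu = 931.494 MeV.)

8.613 MeV/nucleon

Z = 18, so N = A − Z = 40 − 18 = 22.
Total constituent mass: 18 × 1.0078250 + 22 × 1.0087 = 40.3322500 amu
The mass defect is 40.3322500 − 39.96238 = 0.3698700 amu.
Converting to energy: 0.3698700 amu × 931.494 MeV/amu = 344.532 MeV
Per nucleon: 344.532 / 40 = 8.613 MeV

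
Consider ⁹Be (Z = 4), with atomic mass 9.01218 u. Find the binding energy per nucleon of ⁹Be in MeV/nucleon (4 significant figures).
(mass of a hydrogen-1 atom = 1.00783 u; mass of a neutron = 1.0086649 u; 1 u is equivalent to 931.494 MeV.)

6.465 MeV/nucleon

The nucleus contains 4 protons and 9 − 4 = 5 neutrons.
Mass of separated nucleons = 4(1.00783) + 5(1.0086649) = 4.03132 + 5.0433245 = 9.0746445 u
Mass defect Δm = 9.0746445 − 9.01218 = 0.0624645 u
E_B = 0.0624645 × 931.494 = 58.1853 MeV
Dividing by A = 9 gives 6.465 MeV per nucleon.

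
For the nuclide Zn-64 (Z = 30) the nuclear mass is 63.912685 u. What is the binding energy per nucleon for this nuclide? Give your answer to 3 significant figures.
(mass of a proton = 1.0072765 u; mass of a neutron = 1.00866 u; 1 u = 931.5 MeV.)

8.73 MeV/nucleon

Σm = 30·m_p + 34·m_n = 30.2182950 + 34.29444 = 64.5127350 u
Δm = 64.5127350 − 63.912685 = 0.6000500 u
E_B = 0.6000500 × 931.5 = 558.947 MeV
Per nucleon: 558.947 / 64 = 8.734 MeV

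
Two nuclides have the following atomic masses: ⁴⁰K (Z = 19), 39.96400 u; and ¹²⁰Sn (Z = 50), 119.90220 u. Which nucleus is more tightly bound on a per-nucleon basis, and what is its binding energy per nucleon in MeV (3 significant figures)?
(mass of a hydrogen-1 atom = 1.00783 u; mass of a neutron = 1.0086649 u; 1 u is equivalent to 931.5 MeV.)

⁴⁰K; 8.54 MeV/nucleon

⁴⁰K: Σm = 19(1.00783) + 21(1.0086649) = 40.3307329 u; Δm = 0.3667329 u; E_B = 341.61 MeV; E_B/A = 8.540 MeV
¹²⁰Sn: Σm = 50(1.00783) + 70(1.0086649) = 120.9980430 u; Δm = 1.0958430 u; E_B = 1020.778 MeV; E_B/A = 8.506 MeV
⁴⁰K has the higher binding energy per nucleon, so it is the more tightly bound nucleus.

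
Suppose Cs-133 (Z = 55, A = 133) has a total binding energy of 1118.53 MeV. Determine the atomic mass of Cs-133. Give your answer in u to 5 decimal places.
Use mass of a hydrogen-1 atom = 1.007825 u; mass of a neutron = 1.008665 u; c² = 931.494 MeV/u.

132.90545 u

Mass defect = 1118.53 MeV / (931.494 MeV/u) = 1.2007914 u
Constituent mass = 55(1.007825) + 78(1.008665) = 134.106245 u
Atomic mass = 134.106245 − 1.2007914 = 132.9054536 u ≈ 132.90545 u (to 5 decimal places)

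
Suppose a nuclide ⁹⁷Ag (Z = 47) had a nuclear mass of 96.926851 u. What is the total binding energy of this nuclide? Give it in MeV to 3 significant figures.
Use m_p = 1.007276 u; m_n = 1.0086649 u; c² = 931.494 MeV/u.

The nucleus contains 47 protons and 97 − 47 = 50 neutrons.
Σm = 47·m_p + 50·m_n = 47.341972 + 50.4332450 = 97.7752170 u
The mass defect is 97.7752170 − 96.926851 = 0.8483660 u.
Binding energy = Δm·c² = 0.8483660 × 931.494 MeV/u = 790.248 MeV

790 MeV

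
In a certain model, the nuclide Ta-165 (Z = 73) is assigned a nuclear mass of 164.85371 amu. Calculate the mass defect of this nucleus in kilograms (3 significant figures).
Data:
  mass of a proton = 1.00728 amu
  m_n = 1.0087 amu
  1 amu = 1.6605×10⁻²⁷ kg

With 73 protons and 92 neutrons (A = 165):
Total constituent mass: 73 × 1.00728 + 92 × 1.0087 = 166.33184 amu
Mass defect Δm = 166.33184 − 164.85371 = 1.47813 amu
In SI units: 1.47813 amu × 1.6605×10⁻²⁷ kg/amu = 2.4544e-27 kg

2.45e-27 kg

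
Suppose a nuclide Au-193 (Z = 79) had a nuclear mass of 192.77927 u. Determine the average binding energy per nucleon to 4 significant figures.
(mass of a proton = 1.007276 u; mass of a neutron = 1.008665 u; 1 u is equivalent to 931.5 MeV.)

8.607 MeV/nucleon

Σm = 79·m_p + 114·m_n = 79.574804 + 114.987810 = 194.562614 u
The mass defect is 194.562614 − 192.77927 = 1.783344 u.
E_B = 1.783344 × 931.5 = 1661.18 MeV
Dividing by A = 193 gives 8.607 MeV per nucleon.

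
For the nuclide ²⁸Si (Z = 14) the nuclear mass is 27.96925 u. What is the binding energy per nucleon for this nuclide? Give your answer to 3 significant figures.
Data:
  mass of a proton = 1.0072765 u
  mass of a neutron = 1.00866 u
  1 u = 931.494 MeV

8.45 MeV/nucleon

With 14 protons and 14 neutrons (A = 28):
Σm = 14·m_p + 14·m_n = 14.1018710 + 14.12124 = 28.2231110 u
Δm = 28.2231110 − 27.96925 = 0.2538610 u
Binding energy = Δm·c² = 0.2538610 × 931.494 MeV/u = 236.470 MeV
Per nucleon: 236.470 / 28 = 8.445 MeV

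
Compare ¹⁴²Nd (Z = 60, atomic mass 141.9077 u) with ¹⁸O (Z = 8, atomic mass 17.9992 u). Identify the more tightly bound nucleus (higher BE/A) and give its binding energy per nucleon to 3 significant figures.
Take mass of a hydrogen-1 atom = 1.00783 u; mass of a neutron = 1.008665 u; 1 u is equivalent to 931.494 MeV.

¹⁴²Nd: Σm = 60(1.00783) + 82(1.008665) = 143.180330 u; Δm = 1.272630 u; E_B = 1185.4 MeV; E_B/A = 8.348 MeV
¹⁸O: Σm = 8(1.00783) + 10(1.008665) = 18.149290 u; Δm = 0.150090 u; E_B = 139.81 MeV; E_B/A = 7.767 MeV
¹⁴²Nd has the higher binding energy per nucleon, so it is the more tightly bound nucleus.

¹⁴²Nd; 8.35 MeV/nucleon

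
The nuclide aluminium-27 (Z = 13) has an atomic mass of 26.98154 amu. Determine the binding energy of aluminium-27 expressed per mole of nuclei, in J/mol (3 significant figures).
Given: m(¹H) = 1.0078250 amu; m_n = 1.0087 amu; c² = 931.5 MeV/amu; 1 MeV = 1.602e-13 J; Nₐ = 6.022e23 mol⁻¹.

2.17e+13 J/mol

Z = 13, so N = A − Z = 27 − 13 = 14.
Mass of separated nucleons = 13(1.0078250) + 14(1.0087) = 13.1017250 + 14.1218 = 27.2235250 amu
Mass defect Δm = 27.2235250 − 26.98154 = 0.2419850 amu
Binding energy = Δm·c² = 0.2419850 × 931.5 MeV/amu = 225.409 MeV
Per nucleus in joules: 225.409 MeV × 1.602e-13 J/MeV = 3.6111e-11 J
Per mole: 3.6111e-11 J × 6.022e23 mol⁻¹ = 2.1746e+13 J/mol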